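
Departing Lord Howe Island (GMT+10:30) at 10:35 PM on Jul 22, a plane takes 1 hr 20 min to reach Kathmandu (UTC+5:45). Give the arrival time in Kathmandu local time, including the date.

Convert departure to UTC: 10:35 PM − 10:30 = 12:05 PM UTC on Jul 22.
Add 1 hour 20 minutes travel time → 1:25 PM UTC.
Kathmandu is UTC+5:45, so local arrival = 1:25 PM + 5:45 = 7:10 PM on Jul 22.

7:10 PM on July 22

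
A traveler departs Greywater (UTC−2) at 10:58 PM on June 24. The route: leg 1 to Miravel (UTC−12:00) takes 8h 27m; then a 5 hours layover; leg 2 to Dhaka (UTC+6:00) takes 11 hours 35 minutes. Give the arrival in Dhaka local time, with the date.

Convert departure to UTC: 10:58 PM + 2:00 = 12:58 AM UTC on Jun 25.
Add 8 hours 27 minutes leg 1 → 9:25 AM UTC.
Add 5 hours layover in Miravel → 2:25 PM UTC.
Add 11 hours 35 minutes leg 2 → 2:00 AM UTC (Jun 26).
Dhaka is UTC+6:00, so local arrival = 2:00 AM + 6:00 = 8:00 AM on Jun 26.

8:00 AM on June 26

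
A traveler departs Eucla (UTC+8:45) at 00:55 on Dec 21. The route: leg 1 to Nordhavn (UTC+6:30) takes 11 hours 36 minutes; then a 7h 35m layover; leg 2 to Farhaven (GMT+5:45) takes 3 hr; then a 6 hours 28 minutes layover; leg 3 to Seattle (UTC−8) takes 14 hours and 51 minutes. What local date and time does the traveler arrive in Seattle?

Convert departure to UTC: 00:55 − 8:45 = 16:10 UTC on Dec 20.
Add 11 hours and 36 minutes leg 1 → 03:46 UTC (Dec 21).
Add 7 hours 35 minutes layover in Nordhavn → 11:21 UTC.
Add 3 hours leg 2 → 14:21 UTC.
Add 6 hours 28 minutes layover in Farhaven → 20:49 UTC.
Add 14 hours and 51 minutes leg 3 → 11:40 UTC (Dec 22).
Seattle is UTC−8:00, so local arrival = 11:40 − 8:00 = 03:40 on Dec 22.

03:40 on Dec 22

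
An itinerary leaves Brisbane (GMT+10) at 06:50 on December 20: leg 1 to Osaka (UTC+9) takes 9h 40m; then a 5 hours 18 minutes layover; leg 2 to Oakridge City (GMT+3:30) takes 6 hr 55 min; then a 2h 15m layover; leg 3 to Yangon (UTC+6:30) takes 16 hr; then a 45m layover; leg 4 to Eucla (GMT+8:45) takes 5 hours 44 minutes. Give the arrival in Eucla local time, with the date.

04:12 on December 22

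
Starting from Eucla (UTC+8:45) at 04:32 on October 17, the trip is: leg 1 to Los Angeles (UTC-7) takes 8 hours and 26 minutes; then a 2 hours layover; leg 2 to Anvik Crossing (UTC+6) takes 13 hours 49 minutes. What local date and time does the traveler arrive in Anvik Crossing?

Convert departure to UTC: 04:32 − 8:45 = 19:47 UTC on Oct 16.
Add 8 hours and 26 minutes leg 1 → 04:13 UTC (Oct 17).
Add 2 hours layover in Los Angeles → 06:13 UTC.
Add 13 hours 49 minutes leg 2 → 20:02 UTC.
Anvik Crossing is UTC+6:00, so local arrival = 20:02 + 6:00 = 02:02 on Oct 18.

02:02 on October 18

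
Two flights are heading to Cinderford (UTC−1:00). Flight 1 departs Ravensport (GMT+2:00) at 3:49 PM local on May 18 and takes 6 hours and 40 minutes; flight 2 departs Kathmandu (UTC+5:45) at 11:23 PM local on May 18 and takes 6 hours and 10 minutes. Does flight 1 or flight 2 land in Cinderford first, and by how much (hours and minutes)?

the first, by 3 hours 19 minutes

Flight 1 in UTC: 3:49 PM − 2:00 = 1:49 PM on May 18.
+6 hours and 40 minutes → arrive 8:29 PM UTC on May 18.
Flight 2 in UTC: 11:23 PM − 5:45 = 5:38 PM on May 18.
+6 hours and 10 minutes → arrive 11:48 PM UTC on May 18.
Flight 1 lands earlier by 3 hours 19 minutes.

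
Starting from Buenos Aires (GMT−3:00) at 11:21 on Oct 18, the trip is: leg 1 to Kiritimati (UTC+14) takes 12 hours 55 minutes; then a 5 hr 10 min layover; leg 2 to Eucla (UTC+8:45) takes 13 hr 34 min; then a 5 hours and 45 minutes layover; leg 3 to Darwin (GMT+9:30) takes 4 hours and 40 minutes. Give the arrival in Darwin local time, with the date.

17:55 on Oct 20

Convert departure to UTC: 11:21 + 3:00 = 14:21 UTC on Oct 18.
Add 12 hours and 55 minutes leg 1 → 03:16 UTC (Oct 19).
Add 5 hours 10 minutes layover in Kiritimati → 08:26 UTC.
Add 13 hours and 34 minutes leg 2 → 22:00 UTC.
Add 5 hours and 45 minutes layover in Eucla → 03:45 UTC (Oct 20).
Add 4 hours and 40 minutes leg 3 → 08:25 UTC.
Darwin is UTC+9:30, so local arrival = 08:25 + 9:30 = 17:55 on Oct 20.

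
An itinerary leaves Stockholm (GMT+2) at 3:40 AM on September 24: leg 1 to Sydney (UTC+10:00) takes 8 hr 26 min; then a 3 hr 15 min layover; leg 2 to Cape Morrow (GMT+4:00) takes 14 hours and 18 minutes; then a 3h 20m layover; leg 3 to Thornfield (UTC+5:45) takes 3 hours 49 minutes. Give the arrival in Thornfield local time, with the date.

Convert departure to UTC: 3:40 AM − 2:00 = 1:40 AM UTC on Sep 24.
Add 8 hours 26 minutes leg 1 → 10:06 AM UTC.
Add 3 hours 15 minutes layover in Sydney → 1:21 PM UTC.
Add 14 hours 18 minutes leg 2 → 3:39 AM UTC (Sep 25).
Add 3 hours 20 minutes layover in Cape Morrow → 6:59 AM UTC.
Add 3 hours and 49 minutes leg 3 → 10:48 AM UTC.
Thornfield is UTC+5:45, so local arrival = 10:48 AM + 5:45 = 4:33 PM on Sep 25.

4:33 PM on Sep 25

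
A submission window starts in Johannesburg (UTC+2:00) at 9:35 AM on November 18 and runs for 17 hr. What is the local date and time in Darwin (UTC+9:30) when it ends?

10:05 AM on November 19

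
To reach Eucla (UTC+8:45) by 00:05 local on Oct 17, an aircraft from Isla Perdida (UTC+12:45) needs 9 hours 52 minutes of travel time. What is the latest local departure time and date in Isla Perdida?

18:13 on October 16

Target arrival in UTC: 00:05 − 8:45 = 15:20 on Oct 16.
Subtract 9 hours 52 minutes → departure 05:28 UTC on Oct 16.
Isla Perdida is UTC+12:45: 05:28 + 12:45 = 18:13 on Oct 16.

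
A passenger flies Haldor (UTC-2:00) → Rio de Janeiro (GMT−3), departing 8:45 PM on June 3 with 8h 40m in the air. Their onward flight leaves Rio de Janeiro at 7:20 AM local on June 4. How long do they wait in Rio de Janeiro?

2 hours 55 minutes

Convert departure to UTC: 8:45 PM + 2:00 = 10:45 PM UTC on Jun 3.
Add 8 hours and 40 minutes flight time → 7:25 AM UTC (Jun 4).
Rio de Janeiro is UTC−3:00, so local arrival = 7:25 AM − 3:00 = 4:25 AM on Jun 4.
Layover = 7:20 AM − 4:25 AM = 2 hours 55 minutes.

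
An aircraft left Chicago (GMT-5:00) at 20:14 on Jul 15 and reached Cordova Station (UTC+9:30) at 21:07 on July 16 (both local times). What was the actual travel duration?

10 hours 23 minutes

Departure in UTC: 20:14 + 5:00 = 01:14 on Jul 16.
Arrival in UTC: 21:07 − 9:30 = 11:37 on Jul 16.
Elapsed = 11:37 − 01:14 = 10 hours 23 minutes.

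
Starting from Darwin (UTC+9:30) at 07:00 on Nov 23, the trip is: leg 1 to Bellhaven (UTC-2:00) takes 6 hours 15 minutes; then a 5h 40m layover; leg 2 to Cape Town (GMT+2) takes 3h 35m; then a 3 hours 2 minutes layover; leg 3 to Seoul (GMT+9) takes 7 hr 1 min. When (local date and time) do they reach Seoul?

Convert departure to UTC: 07:00 − 9:30 = 21:30 UTC on Nov 22.
Add 6 hours 15 minutes leg 1 → 03:45 UTC (Nov 23).
Add 5 hours 40 minutes layover in Bellhaven → 09:25 UTC.
Add 3 hours 35 minutes leg 2 → 13:00 UTC.
Add 3 hours and 2 minutes layover in Cape Town → 16:02 UTC.
Add 7 hours 1 minute leg 3 → 23:03 UTC.
Seoul is UTC+9:00, so local arrival = 23:03 + 9:00 = 08:03 on Nov 24.

08:03 on November 24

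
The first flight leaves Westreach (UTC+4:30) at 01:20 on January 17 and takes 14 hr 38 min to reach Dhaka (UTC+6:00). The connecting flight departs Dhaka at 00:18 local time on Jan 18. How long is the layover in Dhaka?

Convert departure to UTC: 01:20 − 4:30 = 20:50 UTC on Jan 16.
Add 14 hours 38 minutes flight time → 11:28 UTC (Jan 17).
Dhaka is UTC+6:00, so local arrival = 11:28 + 6:00 = 17:28 on Jan 17.
Layover = 00:18 − 17:28 (+1 day) = 6 hours 50 minutes.

6 hours 50 minutes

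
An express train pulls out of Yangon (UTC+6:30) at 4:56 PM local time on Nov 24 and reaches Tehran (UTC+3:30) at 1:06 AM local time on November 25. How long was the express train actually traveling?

11 hours 10 minutes

Departure in UTC: 4:56 PM − 6:30 = 10:26 AM on Nov 24.
Arrival in UTC: 1:06 AM − 3:30 = 9:36 PM on Nov 24.
Elapsed = 9:36 PM − 10:26 AM = 11 hours 10 minutes.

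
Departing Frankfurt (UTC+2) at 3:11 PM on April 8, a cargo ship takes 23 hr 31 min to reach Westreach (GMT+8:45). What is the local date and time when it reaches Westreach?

Convert departure to UTC: 3:11 PM − 2:00 = 1:11 PM UTC on Apr 8.
Add 23 hours 31 minutes travel time → 12:42 PM UTC (Apr 9).
Westreach is UTC+8:45, so local arrival = 12:42 PM + 8:45 = 9:27 PM on Apr 9.

9:27 PM on Apr 9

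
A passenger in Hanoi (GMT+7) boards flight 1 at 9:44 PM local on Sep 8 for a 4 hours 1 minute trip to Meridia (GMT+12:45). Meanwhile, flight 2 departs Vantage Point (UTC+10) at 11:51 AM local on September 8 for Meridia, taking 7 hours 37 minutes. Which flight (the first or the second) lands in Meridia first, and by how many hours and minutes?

the second, by 9 hours 17 minutes

Flight 1 in UTC: 9:44 PM − 7:00 = 2:44 PM on Sep 8.
+4 hours and 1 minute → arrive 6:45 PM UTC on Sep 8.
Flight 2 in UTC: 11:51 AM − 10:00 = 1:51 AM on Sep 8.
+7 hours 37 minutes → arrive 9:28 AM UTC on Sep 8.
Flight 2 lands earlier by 9 hours 17 minutes.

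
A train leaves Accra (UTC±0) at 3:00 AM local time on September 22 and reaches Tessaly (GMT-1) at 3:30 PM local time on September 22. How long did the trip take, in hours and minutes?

13 hours 30 minutes

Tessaly is 1:00 behind Accra.
Clock-face elapsed time (ignoring zones) is 12 hours 30 minutes.
Actual elapsed = 12 hours 30 minutes + 1:00 = 13 hours 30 minutes.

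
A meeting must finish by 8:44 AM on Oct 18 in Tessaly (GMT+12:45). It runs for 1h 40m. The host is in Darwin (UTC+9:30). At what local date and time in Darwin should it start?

3:49 AM on Oct 18

Target end time in UTC: 8:44 AM − 12:45 = 7:59 PM on Oct 17.
Subtract 1 hour and 40 minutes → start 6:19 PM UTC on Oct 17.
Darwin is UTC+9:30: 6:19 PM + 9:30 = 3:49 AM on Oct 18.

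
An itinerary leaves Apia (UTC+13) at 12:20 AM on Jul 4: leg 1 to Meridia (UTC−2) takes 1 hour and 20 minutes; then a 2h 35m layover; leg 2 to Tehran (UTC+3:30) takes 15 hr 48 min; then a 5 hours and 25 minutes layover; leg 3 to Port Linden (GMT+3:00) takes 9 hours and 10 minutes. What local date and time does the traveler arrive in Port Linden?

12:38 AM on July 5

Convert departure to UTC: 12:20 AM − 13:00 = 11:20 AM UTC on Jul 3.
Add 1 hour 20 minutes leg 1 → 12:40 PM UTC.
Add 2 hours 35 minutes layover in Meridia → 3:15 PM UTC.
Add 15 hours 48 minutes leg 2 → 7:03 AM UTC (Jul 4).
Add 5 hours and 25 minutes layover in Tehran → 12:28 PM UTC.
Add 9 hours and 10 minutes leg 3 → 9:38 PM UTC.
Port Linden is UTC+3:00, so local arrival = 9:38 PM + 3:00 = 12:38 AM on Jul 5.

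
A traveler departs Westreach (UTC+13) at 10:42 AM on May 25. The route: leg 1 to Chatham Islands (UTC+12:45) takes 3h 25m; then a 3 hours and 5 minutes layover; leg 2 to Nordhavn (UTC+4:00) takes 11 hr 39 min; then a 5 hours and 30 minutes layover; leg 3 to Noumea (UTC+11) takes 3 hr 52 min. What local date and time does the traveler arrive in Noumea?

Convert departure to UTC: 10:42 AM − 13:00 = 9:42 PM UTC on May 24.
Add 3 hours 25 minutes leg 1 → 1:07 AM UTC (May 25).
Add 3 hours 5 minutes layover in Chatham Islands → 4:12 AM UTC.
Add 11 hours 39 minutes leg 2 → 3:51 PM UTC.
Add 5 hours 30 minutes layover in Nordhavn → 9:21 PM UTC.
Add 3 hours and 52 minutes leg 3 → 1:13 AM UTC (May 26).
Noumea is UTC+11:00, so local arrival = 1:13 AM + 11:00 = 12:13 PM on May 26.

12:13 PM on May 26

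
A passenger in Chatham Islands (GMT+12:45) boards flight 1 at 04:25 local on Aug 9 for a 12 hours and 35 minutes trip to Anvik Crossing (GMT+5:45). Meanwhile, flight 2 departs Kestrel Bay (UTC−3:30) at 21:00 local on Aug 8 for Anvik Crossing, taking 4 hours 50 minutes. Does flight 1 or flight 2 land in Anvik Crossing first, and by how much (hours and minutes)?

the first, by 1 hour 5 minutes

Flight 1 in UTC: 04:25 − 12:45 = 15:40 on Aug 8.
+12 hours 35 minutes → arrive 04:15 UTC on Aug 9.
Flight 2 in UTC: 21:00 + 3:30 = 00:30 on Aug 9.
+4 hours 50 minutes → arrive 05:20 UTC on Aug 9.
Flight 1 lands earlier by 1 hour 5 minutes.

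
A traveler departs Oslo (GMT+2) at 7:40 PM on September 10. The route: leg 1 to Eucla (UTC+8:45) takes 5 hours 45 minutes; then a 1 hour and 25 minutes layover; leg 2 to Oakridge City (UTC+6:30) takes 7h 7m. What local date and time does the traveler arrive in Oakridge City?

2:27 PM on Sep 11

Convert departure to UTC: 7:40 PM − 2:00 = 5:40 PM UTC on Sep 10.
Add 5 hours and 45 minutes leg 1 → 11:25 PM UTC.
Add 1 hour and 25 minutes layover in Eucla → 12:50 AM UTC (Sep 11).
Add 7 hours 7 minutes leg 2 → 7:57 AM UTC.
Oakridge City is UTC+6:30, so local arrival = 7:57 AM + 6:30 = 2:27 PM on Sep 11.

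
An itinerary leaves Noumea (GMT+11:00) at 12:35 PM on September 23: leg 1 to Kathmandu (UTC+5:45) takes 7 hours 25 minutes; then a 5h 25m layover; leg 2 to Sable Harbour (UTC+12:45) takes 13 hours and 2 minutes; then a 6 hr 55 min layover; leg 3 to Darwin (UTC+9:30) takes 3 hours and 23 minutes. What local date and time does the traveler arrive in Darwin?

11:15 PM on Sep 24

Convert departure to UTC: 12:35 PM − 11:00 = 1:35 AM UTC on Sep 23.
Add 7 hours 25 minutes leg 1 → 9:00 AM UTC.
Add 5 hours 25 minutes layover in Kathmandu → 2:25 PM UTC.
Add 13 hours and 2 minutes leg 2 → 3:27 AM UTC (Sep 24).
Add 6 hours 55 minutes layover in Sable Harbour → 10:22 AM UTC.
Add 3 hours 23 minutes leg 3 → 1:45 PM UTC.
Darwin is UTC+9:30, so local arrival = 1:45 PM + 9:30 = 11:15 PM on Sep 24.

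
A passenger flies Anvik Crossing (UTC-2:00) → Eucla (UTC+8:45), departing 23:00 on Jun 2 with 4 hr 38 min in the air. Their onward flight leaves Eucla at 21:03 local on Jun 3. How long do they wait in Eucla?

6 hours 40 minutes

Convert departure to UTC: 23:00 + 2:00 = 01:00 UTC on Jun 3.
Add 4 hours and 38 minutes flight time → 05:38 UTC.
Eucla is UTC+8:45, so local arrival = 05:38 + 8:45 = 14:23 on Jun 3.
Layover = 21:03 − 14:23 = 6 hours 40 minutes.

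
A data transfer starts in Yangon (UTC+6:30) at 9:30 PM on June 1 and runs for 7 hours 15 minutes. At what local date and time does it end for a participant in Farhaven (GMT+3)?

Farhaven is 3:30 behind Yangon.
After 7 hours and 15 minutes it is 4:45 AM (Jun 2) in Yangon.
Shift by the zone difference: 4:45 AM − 3:30 = 1:15 AM on Jun 2 in Farhaven.

1:15 AM on Jun 2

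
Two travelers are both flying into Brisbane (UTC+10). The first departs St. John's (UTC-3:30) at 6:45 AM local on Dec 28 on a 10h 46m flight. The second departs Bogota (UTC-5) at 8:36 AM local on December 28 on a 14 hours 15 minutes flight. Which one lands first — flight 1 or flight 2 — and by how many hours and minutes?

Flight 1 in UTC: 6:45 AM + 3:30 = 10:15 AM on Dec 28.
+10 hours and 46 minutes → arrive 9:01 PM UTC on Dec 28.
Flight 2 in UTC: 8:36 AM + 5:00 = 1:36 PM on Dec 28.
+14 hours 15 minutes → arrive 3:51 AM UTC on Dec 29.
Flight 1 lands earlier by 6 hours 50 minutes.

the first, by 6 hours 50 minutes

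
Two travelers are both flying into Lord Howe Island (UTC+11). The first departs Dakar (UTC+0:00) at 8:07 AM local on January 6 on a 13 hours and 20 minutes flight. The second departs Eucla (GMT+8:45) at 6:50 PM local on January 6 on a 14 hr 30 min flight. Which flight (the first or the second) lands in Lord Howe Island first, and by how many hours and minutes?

the first, by 3 hours 8 minutes

Flight 1 departs at 8:07 AM UTC (Jan 6).
+13 hours 20 minutes → arrive 9:27 PM UTC on Jan 6.
Flight 2 in UTC: 6:50 PM − 8:45 = 10:05 AM on Jan 6.
+14 hours and 30 minutes → arrive 12:35 AM UTC on Jan 7.
Flight 1 lands earlier by 3 hours 8 minutes.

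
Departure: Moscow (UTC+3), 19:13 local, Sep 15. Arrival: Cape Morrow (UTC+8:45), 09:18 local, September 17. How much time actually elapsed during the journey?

Departure in UTC: 19:13 − 3:00 = 16:13 on Sep 15.
Arrival in UTC: 09:18 − 8:45 = 00:33 on Sep 17.
Elapsed = 00:33 − 16:13 (+2 days) = 32 hours 20 minutes.

32 hours 20 minutes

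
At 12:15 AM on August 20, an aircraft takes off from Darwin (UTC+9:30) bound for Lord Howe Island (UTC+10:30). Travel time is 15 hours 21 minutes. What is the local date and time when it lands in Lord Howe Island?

Lord Howe Island is 1:00 ahead of Darwin.
After 15 hours and 21 minutes it is 3:36 PM in Darwin.
Shift by the zone difference: 3:36 PM + 1:00 = 4:36 PM on Aug 20 in Lord Howe Island.

4:36 PM on Aug 20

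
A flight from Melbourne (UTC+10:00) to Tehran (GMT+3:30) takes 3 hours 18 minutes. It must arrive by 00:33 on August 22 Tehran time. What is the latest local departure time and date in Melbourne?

Target arrival in UTC: 00:33 − 3:30 = 21:03 on Aug 21.
Subtract 3 hours and 18 minutes → departure 17:45 UTC on Aug 21.
Melbourne is UTC+10:00: 17:45 + 10:00 = 03:45 on Aug 22.

03:45 on Aug 22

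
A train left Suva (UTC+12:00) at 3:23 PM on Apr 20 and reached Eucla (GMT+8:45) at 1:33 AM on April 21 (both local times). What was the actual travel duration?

Departure in UTC: 3:23 PM − 12:00 = 3:23 AM on Apr 20.
Arrival in UTC: 1:33 AM − 8:45 = 4:48 PM on Apr 20.
Elapsed = 4:48 PM − 3:23 AM = 13 hours 25 minutes.

13 hours 25 minutes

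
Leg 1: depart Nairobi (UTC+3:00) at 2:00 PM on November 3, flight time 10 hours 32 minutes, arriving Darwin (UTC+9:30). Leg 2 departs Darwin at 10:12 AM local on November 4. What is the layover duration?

3 hours 10 minutes

Convert departure to UTC: 2:00 PM − 3:00 = 11:00 AM UTC on Nov 3.
Add 10 hours and 32 minutes flight time → 9:32 PM UTC.
Darwin is UTC+9:30, so local arrival = 9:32 PM + 9:30 = 7:02 AM on Nov 4.
Layover = 10:12 AM − 7:02 AM = 3 hours 10 minutes.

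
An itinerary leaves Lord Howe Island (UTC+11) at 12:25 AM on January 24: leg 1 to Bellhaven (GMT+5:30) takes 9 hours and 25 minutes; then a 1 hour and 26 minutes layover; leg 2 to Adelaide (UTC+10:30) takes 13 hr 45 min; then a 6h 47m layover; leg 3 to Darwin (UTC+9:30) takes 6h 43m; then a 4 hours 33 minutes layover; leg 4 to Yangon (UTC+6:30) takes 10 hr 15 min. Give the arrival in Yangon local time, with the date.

12:49 AM on January 26

Convert departure to UTC: 12:25 AM − 11:00 = 1:25 PM UTC on Jan 23.
Add 9 hours and 25 minutes leg 1 → 10:50 PM UTC.
Add 1 hour 26 minutes layover in Bellhaven → 12:16 AM UTC (Jan 24).
Add 13 hours 45 minutes leg 2 → 2:01 PM UTC.
Add 6 hours and 47 minutes layover in Adelaide → 8:48 PM UTC.
Add 6 hours 43 minutes leg 3 → 3:31 AM UTC (Jan 25).
Add 4 hours 33 minutes layover in Darwin → 8:04 AM UTC.
Add 10 hours 15 minutes leg 4 → 6:19 PM UTC.
Yangon is UTC+6:30, so local arrival = 6:19 PM + 6:30 = 12:49 AM on Jan 26.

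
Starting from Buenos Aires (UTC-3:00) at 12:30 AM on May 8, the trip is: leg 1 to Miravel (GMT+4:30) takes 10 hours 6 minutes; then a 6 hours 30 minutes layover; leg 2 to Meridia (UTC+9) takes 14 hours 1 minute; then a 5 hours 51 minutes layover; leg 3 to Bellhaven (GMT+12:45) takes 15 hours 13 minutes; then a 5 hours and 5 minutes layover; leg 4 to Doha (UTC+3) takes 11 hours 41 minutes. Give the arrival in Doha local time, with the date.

Convert departure to UTC: 12:30 AM + 3:00 = 3:30 AM UTC on May 8.
Add 10 hours and 6 minutes leg 1 → 1:36 PM UTC.
Add 6 hours 30 minutes layover in Miravel → 8:06 PM UTC.
Add 14 hours 1 minute leg 2 → 10:07 AM UTC (May 9).
Add 5 hours 51 minutes layover in Meridia → 3:58 PM UTC.
Add 15 hours 13 minutes leg 3 → 7:11 AM UTC (May 10).
Add 5 hours and 5 minutes layover in Bellhaven → 12:16 PM UTC.
Add 11 hours 41 minutes leg 4 → 11:57 PM UTC.
Doha is UTC+3:00, so local arrival = 11:57 PM + 3:00 = 2:57 AM on May 11.

2:57 AM on May 11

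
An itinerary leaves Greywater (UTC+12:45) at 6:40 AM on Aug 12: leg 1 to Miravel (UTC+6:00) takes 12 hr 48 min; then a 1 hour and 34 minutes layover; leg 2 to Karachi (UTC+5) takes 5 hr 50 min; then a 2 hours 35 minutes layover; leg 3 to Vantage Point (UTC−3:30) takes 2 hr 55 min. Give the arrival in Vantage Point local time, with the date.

4:07 PM on Aug 12

Convert departure to UTC: 6:40 AM − 12:45 = 5:55 PM UTC on Aug 11.
Add 12 hours and 48 minutes leg 1 → 6:43 AM UTC (Aug 12).
Add 1 hour and 34 minutes layover in Miravel → 8:17 AM UTC.
Add 5 hours and 50 minutes leg 2 → 2:07 PM UTC.
Add 2 hours and 35 minutes layover in Karachi → 4:42 PM UTC.
Add 2 hours 55 minutes leg 3 → 7:37 PM UTC.
Vantage Point is UTC−3:30, so local arrival = 7:37 PM − 3:30 = 4:07 PM on Aug 12.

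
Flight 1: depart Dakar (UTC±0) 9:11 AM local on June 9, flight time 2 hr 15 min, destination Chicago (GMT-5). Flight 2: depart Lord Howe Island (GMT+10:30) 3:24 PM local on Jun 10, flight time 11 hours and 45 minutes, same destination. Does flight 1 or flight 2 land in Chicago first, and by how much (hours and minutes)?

the first, by 29 hours 13 minutes

Flight 1 departs at 9:11 AM UTC (Jun 9).
+2 hours 15 minutes → arrive 11:26 AM UTC on Jun 9.
Flight 2 in UTC: 3:24 PM − 10:30 = 4:54 AM on Jun 10.
+11 hours 45 minutes → arrive 4:39 PM UTC on Jun 10.
Flight 1 lands earlier by 29 hours 13 minutes.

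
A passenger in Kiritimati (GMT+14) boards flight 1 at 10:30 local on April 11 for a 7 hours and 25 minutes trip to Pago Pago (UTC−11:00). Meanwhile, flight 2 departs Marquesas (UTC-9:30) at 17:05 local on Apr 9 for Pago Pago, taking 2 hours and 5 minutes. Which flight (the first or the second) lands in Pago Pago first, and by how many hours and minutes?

Flight 1 in UTC: 10:30 − 14:00 = 20:30 on Apr 10.
+7 hours and 25 minutes → arrive 03:55 UTC on Apr 11.
Flight 2 in UTC: 17:05 + 9:30 = 02:35 on Apr 10.
+2 hours and 5 minutes → arrive 04:40 UTC on Apr 10.
Flight 2 lands earlier by 23 hours 15 minutes.

the second, by 23 hours 15 minutes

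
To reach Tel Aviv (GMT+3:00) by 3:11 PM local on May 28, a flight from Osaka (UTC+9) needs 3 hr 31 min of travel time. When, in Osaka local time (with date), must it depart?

5:40 PM on May 28

Target arrival in UTC: 3:11 PM − 3:00 = 12:11 PM on May 28.
Subtract 3 hours 31 minutes → departure 8:40 AM UTC on May 28.
Osaka is UTC+9:00: 8:40 AM + 9:00 = 5:40 PM on May 28.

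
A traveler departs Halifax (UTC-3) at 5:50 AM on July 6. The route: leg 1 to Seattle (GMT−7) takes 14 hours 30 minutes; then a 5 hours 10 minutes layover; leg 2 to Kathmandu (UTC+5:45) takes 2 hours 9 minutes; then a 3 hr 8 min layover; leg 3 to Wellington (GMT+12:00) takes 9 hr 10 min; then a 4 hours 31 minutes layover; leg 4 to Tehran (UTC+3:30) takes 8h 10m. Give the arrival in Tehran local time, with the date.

Convert departure to UTC: 5:50 AM + 3:00 = 8:50 AM UTC on Jul 6.
Add 14 hours and 30 minutes leg 1 → 11:20 PM UTC.
Add 5 hours 10 minutes layover in Seattle → 4:30 AM UTC (Jul 7).
Add 2 hours 9 minutes leg 2 → 6:39 AM UTC.
Add 3 hours and 8 minutes layover in Kathmandu → 9:47 AM UTC.
Add 9 hours and 10 minutes leg 3 → 6:57 PM UTC.
Add 4 hours and 31 minutes layover in Wellington → 11:28 PM UTC.
Add 8 hours 10 minutes leg 4 → 7:38 AM UTC (Jul 8).
Tehran is UTC+3:30, so local arrival = 7:38 AM + 3:30 = 11:08 AM on Jul 8.

11:08 AM on Jul 8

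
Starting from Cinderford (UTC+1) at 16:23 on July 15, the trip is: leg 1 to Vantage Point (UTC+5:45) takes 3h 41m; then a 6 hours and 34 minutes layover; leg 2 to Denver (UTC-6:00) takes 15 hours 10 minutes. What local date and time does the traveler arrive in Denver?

10:48 on July 16

Convert departure to UTC: 16:23 − 1:00 = 15:23 UTC on Jul 15.
Add 3 hours and 41 minutes leg 1 → 19:04 UTC.
Add 6 hours and 34 minutes layover in Vantage Point → 01:38 UTC (Jul 16).
Add 15 hours 10 minutes leg 2 → 16:48 UTC.
Denver is UTC−6:00, so local arrival = 16:48 − 6:00 = 10:48 on Jul 16.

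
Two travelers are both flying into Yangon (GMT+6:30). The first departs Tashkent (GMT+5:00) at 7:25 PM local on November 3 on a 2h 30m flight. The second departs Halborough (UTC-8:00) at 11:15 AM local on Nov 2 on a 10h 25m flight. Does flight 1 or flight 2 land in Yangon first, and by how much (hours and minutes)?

the second, by 11 hours 15 minutes

Flight 1 in UTC: 7:25 PM − 5:00 = 2:25 PM on Nov 3.
+2 hours and 30 minutes → arrive 4:55 PM UTC on Nov 3.
Flight 2 in UTC: 11:15 AM + 8:00 = 7:15 PM on Nov 2.
+10 hours and 25 minutes → arrive 5:40 AM UTC on Nov 3.
Flight 2 lands earlier by 11 hours 15 minutes.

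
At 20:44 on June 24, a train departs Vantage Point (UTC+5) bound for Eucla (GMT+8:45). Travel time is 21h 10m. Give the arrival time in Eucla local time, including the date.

21:39 on Jun 25

Convert departure to UTC: 20:44 − 5:00 = 15:44 UTC on Jun 24.
Add 21 hours and 10 minutes travel time → 12:54 UTC (Jun 25).
Eucla is UTC+8:45, so local arrival = 12:54 + 8:45 = 21:39 on Jun 25.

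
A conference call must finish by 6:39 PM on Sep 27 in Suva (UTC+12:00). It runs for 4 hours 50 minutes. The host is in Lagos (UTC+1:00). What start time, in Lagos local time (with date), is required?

2:49 AM on Sep 27

Target end time in UTC: 6:39 PM − 12:00 = 6:39 AM on Sep 27.
Subtract 4 hours and 50 minutes → start 1:49 AM UTC on Sep 27.
Lagos is UTC+1:00: 1:49 AM + 1:00 = 2:49 AM on Sep 27.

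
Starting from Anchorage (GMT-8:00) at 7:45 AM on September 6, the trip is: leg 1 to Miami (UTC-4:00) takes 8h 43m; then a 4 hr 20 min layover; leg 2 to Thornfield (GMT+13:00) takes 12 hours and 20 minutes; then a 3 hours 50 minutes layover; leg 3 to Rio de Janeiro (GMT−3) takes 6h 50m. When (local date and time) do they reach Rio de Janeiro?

Convert departure to UTC: 7:45 AM + 8:00 = 3:45 PM UTC on Sep 6.
Add 8 hours 43 minutes leg 1 → 12:28 AM UTC (Sep 7).
Add 4 hours and 20 minutes layover in Miami → 4:48 AM UTC.
Add 12 hours 20 minutes leg 2 → 5:08 PM UTC.
Add 3 hours 50 minutes layover in Thornfield → 8:58 PM UTC.
Add 6 hours and 50 minutes leg 3 → 3:48 AM UTC (Sep 8).
Rio de Janeiro is UTC−3:00, so local arrival = 3:48 AM − 3:00 = 12:48 AM on Sep 8.

12:48 AM on September 8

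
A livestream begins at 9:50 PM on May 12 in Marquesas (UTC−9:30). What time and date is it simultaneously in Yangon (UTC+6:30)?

In UTC: 9:50 PM + 9:30 = 7:20 AM on May 13.
Yangon is UTC+6:30: 7:20 AM + 6:30 = 1:50 PM on May 13.

1:50 PM on May 13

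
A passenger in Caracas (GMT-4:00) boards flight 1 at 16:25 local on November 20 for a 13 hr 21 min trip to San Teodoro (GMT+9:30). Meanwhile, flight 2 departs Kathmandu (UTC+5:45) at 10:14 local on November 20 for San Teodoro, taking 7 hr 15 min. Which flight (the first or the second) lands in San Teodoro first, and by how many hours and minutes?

Flight 1 in UTC: 16:25 + 4:00 = 20:25 on Nov 20.
+13 hours 21 minutes → arrive 09:46 UTC on Nov 21.
Flight 2 in UTC: 10:14 − 5:45 = 04:29 on Nov 20.
+7 hours and 15 minutes → arrive 11:44 UTC on Nov 20.
Flight 2 lands earlier by 22 hours 2 minutes.

the second, by 22 hours 2 minutes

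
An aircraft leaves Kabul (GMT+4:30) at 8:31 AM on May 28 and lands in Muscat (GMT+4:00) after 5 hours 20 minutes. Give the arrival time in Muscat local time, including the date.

Convert departure to UTC: 8:31 AM − 4:30 = 4:01 AM UTC on May 28.
Add 5 hours and 20 minutes travel time → 9:21 AM UTC.
Muscat is UTC+4:00, so local arrival = 9:21 AM + 4:00 = 1:21 PM on May 28.

1:21 PM on May 28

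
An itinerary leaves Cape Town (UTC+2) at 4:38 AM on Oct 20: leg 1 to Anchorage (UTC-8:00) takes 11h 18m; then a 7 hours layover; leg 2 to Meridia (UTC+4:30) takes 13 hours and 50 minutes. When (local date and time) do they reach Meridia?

3:16 PM on October 21

Convert departure to UTC: 4:38 AM − 2:00 = 2:38 AM UTC on Oct 20.
Add 11 hours 18 minutes leg 1 → 1:56 PM UTC.
Add 7 hours layover in Anchorage → 8:56 PM UTC.
Add 13 hours 50 minutes leg 2 → 10:46 AM UTC (Oct 21).
Meridia is UTC+4:30, so local arrival = 10:46 AM + 4:30 = 3:16 PM on Oct 21.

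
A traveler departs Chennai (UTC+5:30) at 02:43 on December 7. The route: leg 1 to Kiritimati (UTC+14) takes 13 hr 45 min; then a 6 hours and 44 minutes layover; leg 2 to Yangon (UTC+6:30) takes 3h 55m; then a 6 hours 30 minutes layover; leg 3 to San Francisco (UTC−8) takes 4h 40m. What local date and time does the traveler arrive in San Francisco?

00:47 on December 8

Convert departure to UTC: 02:43 − 5:30 = 21:13 UTC on Dec 6.
Add 13 hours and 45 minutes leg 1 → 10:58 UTC (Dec 7).
Add 6 hours 44 minutes layover in Kiritimati → 17:42 UTC.
Add 3 hours and 55 minutes leg 2 → 21:37 UTC.
Add 6 hours 30 minutes layover in Yangon → 04:07 UTC (Dec 8).
Add 4 hours 40 minutes leg 3 → 08:47 UTC.
San Francisco is UTC−8:00, so local arrival = 08:47 − 8:00 = 00:47 on Dec 8.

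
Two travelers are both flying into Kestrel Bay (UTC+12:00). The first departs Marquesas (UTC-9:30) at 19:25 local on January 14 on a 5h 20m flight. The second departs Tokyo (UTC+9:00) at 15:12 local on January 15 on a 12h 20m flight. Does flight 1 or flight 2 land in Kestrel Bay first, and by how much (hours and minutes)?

the first, by 8 hours 17 minutes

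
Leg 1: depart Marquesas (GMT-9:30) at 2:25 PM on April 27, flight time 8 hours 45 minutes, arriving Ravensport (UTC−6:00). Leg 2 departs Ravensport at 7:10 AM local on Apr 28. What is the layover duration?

4 hours 30 minutes

Convert departure to UTC: 2:25 PM + 9:30 = 11:55 PM UTC on Apr 27.
Add 8 hours 45 minutes flight time → 8:40 AM UTC (Apr 28).
Ravensport is UTC−6:00, so local arrival = 8:40 AM − 6:00 = 2:40 AM on Apr 28.
Layover = 7:10 AM − 2:40 AM = 4 hours 30 minutes.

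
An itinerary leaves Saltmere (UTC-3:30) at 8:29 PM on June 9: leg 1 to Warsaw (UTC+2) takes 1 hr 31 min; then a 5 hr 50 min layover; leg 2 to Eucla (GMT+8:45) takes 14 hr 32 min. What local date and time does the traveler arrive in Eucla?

Convert departure to UTC: 8:29 PM + 3:30 = 11:59 PM UTC on Jun 9.
Add 1 hour 31 minutes leg 1 → 1:30 AM UTC (Jun 10).
Add 5 hours 50 minutes layover in Warsaw → 7:20 AM UTC.
Add 14 hours and 32 minutes leg 2 → 9:52 PM UTC.
Eucla is UTC+8:45, so local arrival = 9:52 PM + 8:45 = 6:37 AM on Jun 11.

6:37 AM on June 11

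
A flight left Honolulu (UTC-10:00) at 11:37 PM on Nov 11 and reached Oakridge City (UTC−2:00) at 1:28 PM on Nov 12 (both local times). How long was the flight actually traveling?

5 hours 51 minutes

Departure in UTC: 11:37 PM + 10:00 = 9:37 AM on Nov 12.
Arrival in UTC: 1:28 PM + 2:00 = 3:28 PM on Nov 12.
Elapsed = 3:28 PM − 9:37 AM = 5 hours 51 minutes.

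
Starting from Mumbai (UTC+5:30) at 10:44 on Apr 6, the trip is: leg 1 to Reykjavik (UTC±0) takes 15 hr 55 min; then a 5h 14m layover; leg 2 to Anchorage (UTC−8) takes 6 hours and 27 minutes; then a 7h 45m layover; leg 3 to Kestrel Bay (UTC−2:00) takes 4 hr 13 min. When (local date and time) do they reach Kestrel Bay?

18:48 on Apr 7

Convert departure to UTC: 10:44 − 5:30 = 05:14 UTC on Apr 6.
Add 15 hours 55 minutes leg 1 → 21:09 UTC.
Add 5 hours 14 minutes layover in Reykjavik → 02:23 UTC (Apr 7).
Add 6 hours 27 minutes leg 2 → 08:50 UTC.
Add 7 hours and 45 minutes layover in Anchorage → 16:35 UTC.
Add 4 hours 13 minutes leg 3 → 20:48 UTC.
Kestrel Bay is UTC−2:00, so local arrival = 20:48 − 2:00 = 18:48 on Apr 7.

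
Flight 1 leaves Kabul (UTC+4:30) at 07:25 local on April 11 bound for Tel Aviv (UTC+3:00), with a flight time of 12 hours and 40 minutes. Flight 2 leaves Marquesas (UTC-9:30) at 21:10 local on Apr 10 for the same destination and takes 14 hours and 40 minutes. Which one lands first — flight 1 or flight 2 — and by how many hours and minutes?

Flight 1 in UTC: 07:25 − 4:30 = 02:55 on Apr 11.
+12 hours and 40 minutes → arrive 15:35 UTC on Apr 11.
Flight 2 in UTC: 21:10 + 9:30 = 06:40 on Apr 11.
+14 hours 40 minutes → arrive 21:20 UTC on Apr 11.
Flight 1 lands earlier by 5 hours 45 minutes.

the first, by 5 hours 45 minutes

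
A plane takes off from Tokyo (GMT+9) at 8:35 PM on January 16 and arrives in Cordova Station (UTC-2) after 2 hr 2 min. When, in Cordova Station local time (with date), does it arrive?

11:37 AM on Jan 16

Convert departure to UTC: 8:35 PM − 9:00 = 11:35 AM UTC on Jan 16.
Add 2 hours and 2 minutes travel time → 1:37 PM UTC.
Cordova Station is UTC−2:00, so local arrival = 1:37 PM − 2:00 = 11:37 AM on Jan 16.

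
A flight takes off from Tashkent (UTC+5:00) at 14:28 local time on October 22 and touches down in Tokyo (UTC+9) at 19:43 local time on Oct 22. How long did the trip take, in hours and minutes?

Departure in UTC: 14:28 − 5:00 = 09:28 on Oct 22.
Arrival in UTC: 19:43 − 9:00 = 10:43 on Oct 22.
Elapsed = 10:43 − 09:28 = 1 hour 15 minutes.

1 hour 15 minutes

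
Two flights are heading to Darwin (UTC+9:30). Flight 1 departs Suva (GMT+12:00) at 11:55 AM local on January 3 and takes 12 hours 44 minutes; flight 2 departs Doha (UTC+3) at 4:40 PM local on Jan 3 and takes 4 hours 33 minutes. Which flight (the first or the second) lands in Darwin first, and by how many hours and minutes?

Flight 1 in UTC: 11:55 AM − 12:00 = 11:55 PM on Jan 2.
+12 hours and 44 minutes → arrive 12:39 PM UTC on Jan 3.
Flight 2 in UTC: 4:40 PM − 3:00 = 1:40 PM on Jan 3.
+4 hours and 33 minutes → arrive 6:13 PM UTC on Jan 3.
Flight 1 lands earlier by 5 hours 34 minutes.

the first, by 5 hours 34 minutes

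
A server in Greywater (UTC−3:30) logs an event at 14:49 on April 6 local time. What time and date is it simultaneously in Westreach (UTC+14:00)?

08:19 on April 7

In UTC: 14:49 + 3:30 = 18:19 on Apr 6.
Westreach is UTC+14:00: 18:19 + 14:00 = 08:19 on Apr 7.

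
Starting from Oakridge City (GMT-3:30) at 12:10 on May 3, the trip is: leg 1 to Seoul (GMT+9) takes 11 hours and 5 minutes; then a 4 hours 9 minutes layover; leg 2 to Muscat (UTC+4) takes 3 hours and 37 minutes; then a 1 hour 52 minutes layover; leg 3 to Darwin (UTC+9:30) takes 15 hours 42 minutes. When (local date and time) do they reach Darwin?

13:35 on May 5

Convert departure to UTC: 12:10 + 3:30 = 15:40 UTC on May 3.
Add 11 hours and 5 minutes leg 1 → 02:45 UTC (May 4).
Add 4 hours 9 minutes layover in Seoul → 06:54 UTC.
Add 3 hours and 37 minutes leg 2 → 10:31 UTC.
Add 1 hour and 52 minutes layover in Muscat → 12:23 UTC.
Add 15 hours and 42 minutes leg 3 → 04:05 UTC (May 5).
Darwin is UTC+9:30, so local arrival = 04:05 + 9:30 = 13:35 on May 5.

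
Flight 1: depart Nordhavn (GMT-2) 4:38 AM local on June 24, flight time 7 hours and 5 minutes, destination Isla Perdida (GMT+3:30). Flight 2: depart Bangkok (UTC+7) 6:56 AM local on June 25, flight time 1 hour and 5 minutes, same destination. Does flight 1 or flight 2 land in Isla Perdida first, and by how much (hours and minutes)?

the first, by 11 hours 18 minutes

Flight 1 in UTC: 4:38 AM + 2:00 = 6:38 AM on Jun 24.
+7 hours and 5 minutes → arrive 1:43 PM UTC on Jun 24.
Flight 2 in UTC: 6:56 AM − 7:00 = 11:56 PM on Jun 24.
+1 hour 5 minutes → arrive 1:01 AM UTC on Jun 25.
Flight 1 lands earlier by 11 hours 18 minutes.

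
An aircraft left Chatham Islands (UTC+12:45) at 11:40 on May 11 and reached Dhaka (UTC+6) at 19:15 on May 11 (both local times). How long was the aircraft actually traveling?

14 hours 20 minutes

Dhaka is 6:45 behind Chatham Islands.
Clock-face elapsed time (ignoring zones) is 7 hours 35 minutes.
Actual elapsed = 7 hours 35 minutes + 6:45 = 14 hours 20 minutes.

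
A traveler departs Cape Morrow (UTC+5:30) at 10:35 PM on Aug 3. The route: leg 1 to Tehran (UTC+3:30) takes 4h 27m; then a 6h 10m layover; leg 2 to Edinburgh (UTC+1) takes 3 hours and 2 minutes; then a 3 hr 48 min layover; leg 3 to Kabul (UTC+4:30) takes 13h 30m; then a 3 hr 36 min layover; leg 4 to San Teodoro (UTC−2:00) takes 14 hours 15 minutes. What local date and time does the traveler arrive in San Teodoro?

3:53 PM on Aug 5

Convert departure to UTC: 10:35 PM − 5:30 = 5:05 PM UTC on Aug 3.
Add 4 hours and 27 minutes leg 1 → 9:32 PM UTC.
Add 6 hours 10 minutes layover in Tehran → 3:42 AM UTC (Aug 4).
Add 3 hours 2 minutes leg 2 → 6:44 AM UTC.
Add 3 hours and 48 minutes layover in Edinburgh → 10:32 AM UTC.
Add 13 hours and 30 minutes leg 3 → 12:02 AM UTC (Aug 5).
Add 3 hours 36 minutes layover in Kabul → 3:38 AM UTC.
Add 14 hours 15 minutes leg 4 → 5:53 PM UTC.
San Teodoro is UTC−2:00, so local arrival = 5:53 PM − 2:00 = 3:53 PM on Aug 5.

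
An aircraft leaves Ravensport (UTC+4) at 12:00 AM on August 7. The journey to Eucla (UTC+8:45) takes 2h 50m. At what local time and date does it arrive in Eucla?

7:35 AM on Aug 7

Eucla is 4:45 ahead of Ravensport.
After 2 hours 50 minutes it is 2:50 AM in Ravensport.
Shift by the zone difference: 2:50 AM + 4:45 = 7:35 AM on Aug 7 in Eucla.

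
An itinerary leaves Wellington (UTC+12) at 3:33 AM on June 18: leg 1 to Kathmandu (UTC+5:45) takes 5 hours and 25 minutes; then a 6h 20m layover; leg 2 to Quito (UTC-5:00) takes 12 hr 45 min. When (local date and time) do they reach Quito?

11:03 AM on Jun 18

Convert departure to UTC: 3:33 AM − 12:00 = 3:33 PM UTC on Jun 17.
Add 5 hours 25 minutes leg 1 → 8:58 PM UTC.
Add 6 hours 20 minutes layover in Kathmandu → 3:18 AM UTC (Jun 18).
Add 12 hours and 45 minutes leg 2 → 4:03 PM UTC.
Quito is UTC−5:00, so local arrival = 4:03 PM − 5:00 = 11:03 AM on Jun 18.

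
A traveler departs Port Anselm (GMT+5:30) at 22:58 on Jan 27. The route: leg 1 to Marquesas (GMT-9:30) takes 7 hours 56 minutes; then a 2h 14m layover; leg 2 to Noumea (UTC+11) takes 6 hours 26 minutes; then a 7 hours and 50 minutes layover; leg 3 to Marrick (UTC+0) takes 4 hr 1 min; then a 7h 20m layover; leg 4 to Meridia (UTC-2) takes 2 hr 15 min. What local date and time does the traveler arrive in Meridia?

Convert departure to UTC: 22:58 − 5:30 = 17:28 UTC on Jan 27.
Add 7 hours and 56 minutes leg 1 → 01:24 UTC (Jan 28).
Add 2 hours and 14 minutes layover in Marquesas → 03:38 UTC.
Add 6 hours and 26 minutes leg 2 → 10:04 UTC.
Add 7 hours and 50 minutes layover in Noumea → 17:54 UTC.
Add 4 hours 1 minute leg 3 → 21:55 UTC.
Add 7 hours 20 minutes layover in Marrick → 05:15 UTC (Jan 29).
Add 2 hours 15 minutes leg 4 → 07:30 UTC.
Meridia is UTC−2:00, so local arrival = 07:30 − 2:00 = 05:30 on Jan 29.

05:30 on January 29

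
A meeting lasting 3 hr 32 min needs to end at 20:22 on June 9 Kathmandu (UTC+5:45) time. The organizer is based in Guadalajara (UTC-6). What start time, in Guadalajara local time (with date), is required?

Target end time in UTC: 20:22 − 5:45 = 14:37 on Jun 9.
Subtract 3 hours and 32 minutes → start 11:05 UTC on Jun 9.
Guadalajara is UTC−6:00: 11:05 − 6:00 = 05:05 on Jun 9.

05:05 on June 9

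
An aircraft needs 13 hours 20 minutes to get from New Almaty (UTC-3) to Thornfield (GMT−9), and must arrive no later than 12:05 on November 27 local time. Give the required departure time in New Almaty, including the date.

Target arrival in UTC: 12:05 + 9:00 = 21:05 on Nov 27.
Subtract 13 hours 20 minutes → departure 07:45 UTC on Nov 27.
New Almaty is UTC−3:00: 07:45 − 3:00 = 04:45 on Nov 27.

04:45 on November 27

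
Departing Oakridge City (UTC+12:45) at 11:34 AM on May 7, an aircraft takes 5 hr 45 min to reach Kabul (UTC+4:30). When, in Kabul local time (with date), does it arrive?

Kabul is 8:15 behind Oakridge City.
After 5 hours 45 minutes it is 5:19 PM in Oakridge City.
Shift by the zone difference: 5:19 PM − 8:15 = 9:04 AM on May 7 in Kabul.

9:04 AM on May 7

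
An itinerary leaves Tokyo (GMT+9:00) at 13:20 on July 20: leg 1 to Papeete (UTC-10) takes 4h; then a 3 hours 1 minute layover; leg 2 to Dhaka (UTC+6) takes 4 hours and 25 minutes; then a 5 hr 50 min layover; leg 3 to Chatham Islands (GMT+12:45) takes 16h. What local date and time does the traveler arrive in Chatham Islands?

02:21 on July 22

Convert departure to UTC: 13:20 − 9:00 = 04:20 UTC on Jul 20.
Add 4 hours leg 1 → 08:20 UTC.
Add 3 hours 1 minute layover in Papeete → 11:21 UTC.
Add 4 hours 25 minutes leg 2 → 15:46 UTC.
Add 5 hours and 50 minutes layover in Dhaka → 21:36 UTC.
Add 16 hours leg 3 → 13:36 UTC (Jul 21).
Chatham Islands is UTC+12:45, so local arrival = 13:36 + 12:45 = 02:21 on Jul 22.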